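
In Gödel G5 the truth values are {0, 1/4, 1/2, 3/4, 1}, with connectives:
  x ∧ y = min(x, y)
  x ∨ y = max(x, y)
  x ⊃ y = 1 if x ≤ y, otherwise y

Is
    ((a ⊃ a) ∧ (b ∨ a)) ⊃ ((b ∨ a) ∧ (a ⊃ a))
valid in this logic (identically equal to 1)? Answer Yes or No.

At a = 0, b = 1/2, for instance:
a ⊃ a = 0 ⊃ 0 = 1
b ∨ a = 1/2 ∨ 0 = 1/2
(a ⊃ a) ∧ (b ∨ a) = 1 ∧ 1/2 = 1/2
(b ∨ a) ∧ (a ⊃ a) = 1/2 ∧ 1 = 1/2
((a ⊃ a) ∧ (b ∨ a)) ⊃ ((b ∨ a) ∧ (a ⊃ a)) = 1/2 ⊃ 1/2 = 1
and checking the remaining 24 assignments likewise gives ≥ 1 in every case.

Yes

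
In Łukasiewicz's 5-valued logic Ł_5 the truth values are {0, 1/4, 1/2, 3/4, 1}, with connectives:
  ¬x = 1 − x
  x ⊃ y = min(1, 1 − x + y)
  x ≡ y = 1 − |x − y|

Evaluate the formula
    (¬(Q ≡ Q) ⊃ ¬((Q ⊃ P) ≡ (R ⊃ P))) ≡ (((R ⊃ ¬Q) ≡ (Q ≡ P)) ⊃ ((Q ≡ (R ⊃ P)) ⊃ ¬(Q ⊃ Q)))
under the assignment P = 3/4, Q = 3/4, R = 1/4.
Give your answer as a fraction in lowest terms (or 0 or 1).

1/4

Q ≡ Q = 3/4 ≡ 3/4 = 1
¬(Q ≡ Q) = ¬1 = 0
Q ⊃ P = 3/4 ⊃ 3/4 = 1
R ⊃ P = 1/4 ⊃ 3/4 = 1
(Q ⊃ P) ≡ (R ⊃ P) = 1 ≡ 1 = 1
¬((Q ⊃ P) ≡ (R ⊃ P)) = ¬1 = 0
¬(Q ≡ Q) ⊃ ¬((Q ⊃ P) ≡ (R ⊃ P)) = 0 ⊃ 0 = 1
¬Q = ¬3/4 = 1/4
R ⊃ ¬Q = 1/4 ⊃ 1/4 = 1
Q ≡ P = 3/4 ≡ 3/4 = 1
(R ⊃ ¬Q) ≡ (Q ≡ P) = 1 ≡ 1 = 1
R ⊃ P = 1/4 ⊃ 3/4 = 1
Q ≡ (R ⊃ P) = 3/4 ≡ 1 = 3/4
Q ⊃ Q = 3/4 ⊃ 3/4 = 1
¬(Q ⊃ Q) = ¬1 = 0
(Q ≡ (R ⊃ P)) ⊃ ¬(Q ⊃ Q) = 3/4 ⊃ 0 = 1/4
((R ⊃ ¬Q) ≡ (Q ≡ P)) ⊃ ((Q ≡ (R ⊃ P)) ⊃ ¬(Q ⊃ Q)) = 1 ⊃ 1/4 = 1/4
(¬(Q ≡ Q) ⊃ ¬((Q ⊃ P) ≡ (R ⊃ P))) ≡ (((R ⊃ ¬Q) ≡ (Q ≡ P)) ⊃ ((Q ≡ (R ⊃ P)) ⊃ ¬(Q ⊃ Q))) = 1 ≡ 1/4 = 1/4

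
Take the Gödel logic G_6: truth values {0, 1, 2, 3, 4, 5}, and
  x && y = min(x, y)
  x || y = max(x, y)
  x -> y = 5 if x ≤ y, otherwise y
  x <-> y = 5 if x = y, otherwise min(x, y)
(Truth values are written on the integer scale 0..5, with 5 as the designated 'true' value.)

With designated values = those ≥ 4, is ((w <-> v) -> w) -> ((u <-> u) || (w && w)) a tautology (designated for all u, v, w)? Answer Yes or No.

At u = 4, v = 3, w = 2, for instance:
w <-> v = 2 <-> 3 = 2
(w <-> v) -> w = 2 -> 2 = 5
u <-> u = 4 <-> 4 = 5
w && w = 2 && 2 = 2
(u <-> u) || (w && w) = 5 || 2 = 5
((w <-> v) -> w) -> ((u <-> u) || (w && w)) = 5 -> 5 = 5
and checking the remaining 215 assignments likewise gives ≥ 4 in every case.

Yes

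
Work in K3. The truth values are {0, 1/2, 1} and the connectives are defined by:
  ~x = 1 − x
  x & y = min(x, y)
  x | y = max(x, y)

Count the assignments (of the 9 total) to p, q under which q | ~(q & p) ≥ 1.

7

p = 0, q = 0 ↦ 1  ≥
p = 0, q = 1/2 ↦ 1  ≥
p = 0, q = 1 ↦ 1  ≥
p = 1/2, q = 0 ↦ 1  ≥
p = 1/2, q = 1/2 ↦ 1/2  <
p = 1/2, q = 1 ↦ 1  ≥
p = 1, q = 0 ↦ 1  ≥
p = 1, q = 1/2 ↦ 1/2  <
p = 1, q = 1 ↦ 1  ≥
So 7 of the 9 assignments meet the threshold.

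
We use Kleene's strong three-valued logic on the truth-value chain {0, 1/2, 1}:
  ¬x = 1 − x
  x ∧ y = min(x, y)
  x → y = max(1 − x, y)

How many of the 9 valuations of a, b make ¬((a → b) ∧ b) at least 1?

3

a = 0, b = 0 ↦ 1  ≥
a = 0, b = 1/2 ↦ 1/2  <
a = 0, b = 1 ↦ 0  <
a = 1/2, b = 0 ↦ 1  ≥
a = 1/2, b = 1/2 ↦ 1/2  <
a = 1/2, b = 1 ↦ 0  <
a = 1, b = 0 ↦ 1  ≥
a = 1, b = 1/2 ↦ 1/2  <
a = 1, b = 1 ↦ 0  <
So 3 of the 9 assignments meet the threshold.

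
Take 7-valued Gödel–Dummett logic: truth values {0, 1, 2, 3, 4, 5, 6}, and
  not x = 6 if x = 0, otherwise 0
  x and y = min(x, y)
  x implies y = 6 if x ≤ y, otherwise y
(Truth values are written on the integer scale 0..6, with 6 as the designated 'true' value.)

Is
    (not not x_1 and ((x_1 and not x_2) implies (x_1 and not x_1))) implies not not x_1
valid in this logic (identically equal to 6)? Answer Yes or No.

At x_1 = 3, x_2 = 5, for instance:
not x_1 = not 3 = 0
not not x_1 = not 0 = 6
not x_2 = not 5 = 0
x_1 and not x_2 = 3 and 0 = 0
not x_1 = not 3 = 0
x_1 and not x_1 = 3 and 0 = 0
(x_1 and not x_2) implies (x_1 and not x_1) = 0 implies 0 = 6
not not x_1 and ((x_1 and not x_2) implies (x_1 and not x_1)) = 6 and 6 = 6
(not not x_1 and ((x_1 and not x_2) implies (x_1 and not x_1))) implies not not x_1 = 6 implies 6 = 6
and checking the remaining 48 assignments likewise gives ≥ 6 in every case.

Yes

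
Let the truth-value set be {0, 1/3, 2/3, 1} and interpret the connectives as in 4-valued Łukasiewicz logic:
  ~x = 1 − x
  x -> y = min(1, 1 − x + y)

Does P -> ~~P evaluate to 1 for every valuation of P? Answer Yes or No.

P = 0 ↦ 1
P = 1/3 ↦ 1
P = 2/3 ↦ 1
P = 1 ↦ 1
Every assignment gives a value ≥ 1.

Yes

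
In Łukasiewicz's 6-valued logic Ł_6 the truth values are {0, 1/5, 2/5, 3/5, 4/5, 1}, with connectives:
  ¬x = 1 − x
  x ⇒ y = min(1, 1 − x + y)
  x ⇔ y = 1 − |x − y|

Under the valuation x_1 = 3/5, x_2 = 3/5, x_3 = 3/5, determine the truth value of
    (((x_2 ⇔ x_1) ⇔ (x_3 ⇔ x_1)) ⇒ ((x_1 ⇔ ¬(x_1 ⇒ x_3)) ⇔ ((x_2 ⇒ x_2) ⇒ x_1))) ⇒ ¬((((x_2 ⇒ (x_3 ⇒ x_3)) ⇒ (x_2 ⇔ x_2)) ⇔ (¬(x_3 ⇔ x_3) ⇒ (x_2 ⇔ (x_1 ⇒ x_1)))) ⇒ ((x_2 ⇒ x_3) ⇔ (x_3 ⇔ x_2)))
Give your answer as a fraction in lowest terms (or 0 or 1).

x_2 ⇔ x_1 = 3/5 ⇔ 3/5 = 1
x_3 ⇔ x_1 = 3/5 ⇔ 3/5 = 1
(x_2 ⇔ x_1) ⇔ (x_3 ⇔ x_1) = 1 ⇔ 1 = 1
x_1 ⇒ x_3 = 3/5 ⇒ 3/5 = 1
¬(x_1 ⇒ x_3) = ¬1 = 0
x_1 ⇔ ¬(x_1 ⇒ x_3) = 3/5 ⇔ 0 = 2/5
x_2 ⇒ x_2 = 3/5 ⇒ 3/5 = 1
(x_2 ⇒ x_2) ⇒ x_1 = 1 ⇒ 3/5 = 3/5
(x_1 ⇔ ¬(x_1 ⇒ x_3)) ⇔ ((x_2 ⇒ x_2) ⇒ x_1) = 2/5 ⇔ 3/5 = 4/5
((x_2 ⇔ x_1) ⇔ (x_3 ⇔ x_1)) ⇒ ((x_1 ⇔ ¬(x_1 ⇒ x_3)) ⇔ ((x_2 ⇒ x_2) ⇒ x_1)) = 1 ⇒ 4/5 = 4/5
x_3 ⇒ x_3 = 3/5 ⇒ 3/5 = 1
x_2 ⇒ (x_3 ⇒ x_3) = 3/5 ⇒ 1 = 1
x_2 ⇔ x_2 = 3/5 ⇔ 3/5 = 1
(x_2 ⇒ (x_3 ⇒ x_3)) ⇒ (x_2 ⇔ x_2) = 1 ⇒ 1 = 1
x_3 ⇔ x_3 = 3/5 ⇔ 3/5 = 1
¬(x_3 ⇔ x_3) = ¬1 = 0
x_1 ⇒ x_1 = 3/5 ⇒ 3/5 = 1
x_2 ⇔ (x_1 ⇒ x_1) = 3/5 ⇔ 1 = 3/5
¬(x_3 ⇔ x_3) ⇒ (x_2 ⇔ (x_1 ⇒ x_1)) = 0 ⇒ 3/5 = 1
((x_2 ⇒ (x_3 ⇒ x_3)) ⇒ (x_2 ⇔ x_2)) ⇔ (¬(x_3 ⇔ x_3) ⇒ (x_2 ⇔ (x_1 ⇒ x_1))) = 1 ⇔ 1 = 1
x_2 ⇒ x_3 = 3/5 ⇒ 3/5 = 1
x_3 ⇔ x_2 = 3/5 ⇔ 3/5 = 1
(x_2 ⇒ x_3) ⇔ (x_3 ⇔ x_2) = 1 ⇔ 1 = 1
(((x_2 ⇒ (x_3 ⇒ x_3)) ⇒ (x_2 ⇔ x_2)) ⇔ (¬(x_3 ⇔ x_3) ⇒ (x_2 ⇔ (x_1 ⇒ x_1)))) ⇒ ((x_2 ⇒ x_3) ⇔ (x_3 ⇔ x_2)) = 1 ⇒ 1 = 1
¬((((x_2 ⇒ (x_3 ⇒ x_3)) ⇒ (x_2 ⇔ x_2)) ⇔ (¬(x_3 ⇔ x_3) ⇒ (x_2 ⇔ (x_1 ⇒ x_1)))) ⇒ ((x_2 ⇒ x_3) ⇔ (x_3 ⇔ x_2))) = ¬1 = 0
(((x_2 ⇔ x_1) ⇔ (x_3 ⇔ x_1)) ⇒ ((x_1 ⇔ ¬(x_1 ⇒ x_3)) ⇔ ((x_2 ⇒ x_2) ⇒ x_1))) ⇒ ¬((((x_2 ⇒ (x_3 ⇒ x_3)) ⇒ (x_2 ⇔ x_2)) ⇔ (¬(x_3 ⇔ x_3) ⇒ (x_2 ⇔ (x_1 ⇒ x_1)))) ⇒ ((x_2 ⇒ x_3) ⇔ (x_3 ⇔ x_2))) = 4/5 ⇒ 0 = 1/5

1/5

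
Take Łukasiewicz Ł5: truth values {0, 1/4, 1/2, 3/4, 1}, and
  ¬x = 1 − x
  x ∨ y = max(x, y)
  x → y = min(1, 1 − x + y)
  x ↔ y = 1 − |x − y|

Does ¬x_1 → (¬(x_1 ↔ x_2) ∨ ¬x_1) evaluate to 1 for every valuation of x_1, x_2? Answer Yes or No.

At x_1 = 1, x_2 = 1/2, for instance:
¬x_1 = ¬1 = 0
x_1 ↔ x_2 = 1 ↔ 1/2 = 1/2
¬(x_1 ↔ x_2) = ¬1/2 = 1/2
¬(x_1 ↔ x_2) ∨ ¬x_1 = 1/2 ∨ 0 = 1/2
¬x_1 → (¬(x_1 ↔ x_2) ∨ ¬x_1) = 0 → 1/2 = 1
and checking the remaining 24 assignments likewise gives ≥ 1 in every case.

Yes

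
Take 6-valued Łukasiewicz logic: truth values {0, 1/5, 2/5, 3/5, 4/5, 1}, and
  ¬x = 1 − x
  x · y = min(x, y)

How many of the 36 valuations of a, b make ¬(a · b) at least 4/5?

value 1: 11 assignments (counts)
value 4/5: 9 assignments (counts)
value 3/5: 7 assignments
value 2/5: 5 assignments
value 1/5: 3 assignments
value 0: 1 assignment
So 20 of the 36 assignments meet the threshold.

20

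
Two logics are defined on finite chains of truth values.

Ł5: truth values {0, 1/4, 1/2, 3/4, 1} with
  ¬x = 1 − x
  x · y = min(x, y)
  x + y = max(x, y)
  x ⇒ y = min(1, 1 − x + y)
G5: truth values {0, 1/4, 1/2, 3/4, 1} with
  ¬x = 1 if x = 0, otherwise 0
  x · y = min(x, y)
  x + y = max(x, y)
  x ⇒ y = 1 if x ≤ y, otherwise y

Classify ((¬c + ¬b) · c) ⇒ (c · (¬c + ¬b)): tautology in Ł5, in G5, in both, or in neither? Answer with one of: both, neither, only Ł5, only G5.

both

In Ł5: every assignment gives 1 — tautology.
In G5: every assignment gives 1 — tautology.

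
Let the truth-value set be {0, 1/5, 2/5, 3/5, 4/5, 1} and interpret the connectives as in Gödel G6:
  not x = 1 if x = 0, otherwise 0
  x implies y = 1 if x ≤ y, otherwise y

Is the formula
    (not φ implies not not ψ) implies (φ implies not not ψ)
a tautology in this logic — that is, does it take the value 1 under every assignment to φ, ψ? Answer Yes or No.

No

Counterexample: take φ = 1/5, ψ = 0.
not φ = not 1/5 = 0
not ψ = not 0 = 1
not not ψ = not 1 = 0
not φ implies not not ψ = 0 implies 0 = 1
not ψ = not 0 = 1
not not ψ = not 1 = 0
φ implies not not ψ = 1/5 implies 0 = 0
(not φ implies not not ψ) implies (φ implies not not ψ) = 1 implies 0 = 0
This gives 0 ≠ 1.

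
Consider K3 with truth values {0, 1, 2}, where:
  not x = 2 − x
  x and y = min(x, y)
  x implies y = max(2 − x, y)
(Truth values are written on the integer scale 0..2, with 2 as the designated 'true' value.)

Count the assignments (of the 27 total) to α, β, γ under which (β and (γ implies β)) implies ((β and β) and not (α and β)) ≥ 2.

12

value 2: 12 assignments (counts)
value 1: 12 assignments
value 0: 3 assignments
So 12 of the 27 assignments meet the threshold.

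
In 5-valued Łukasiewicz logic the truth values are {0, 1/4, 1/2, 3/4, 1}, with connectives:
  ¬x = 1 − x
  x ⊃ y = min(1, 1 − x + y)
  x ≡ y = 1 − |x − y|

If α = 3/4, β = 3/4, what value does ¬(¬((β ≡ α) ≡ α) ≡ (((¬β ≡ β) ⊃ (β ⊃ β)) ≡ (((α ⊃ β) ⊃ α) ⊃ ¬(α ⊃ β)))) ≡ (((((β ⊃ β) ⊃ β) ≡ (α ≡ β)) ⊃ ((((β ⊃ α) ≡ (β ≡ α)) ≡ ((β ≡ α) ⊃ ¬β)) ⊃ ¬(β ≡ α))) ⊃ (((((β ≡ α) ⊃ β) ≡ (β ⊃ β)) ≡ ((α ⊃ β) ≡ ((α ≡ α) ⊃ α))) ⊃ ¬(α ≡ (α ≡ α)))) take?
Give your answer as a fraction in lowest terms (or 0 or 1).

3/4

β ≡ α = 3/4 ≡ 3/4 = 1
(β ≡ α) ≡ α = 1 ≡ 3/4 = 3/4
¬((β ≡ α) ≡ α) = ¬3/4 = 1/4
¬β = ¬3/4 = 1/4
¬β ≡ β = 1/4 ≡ 3/4 = 1/2
β ⊃ β = 3/4 ⊃ 3/4 = 1
(¬β ≡ β) ⊃ (β ⊃ β) = 1/2 ⊃ 1 = 1
α ⊃ β = 3/4 ⊃ 3/4 = 1
(α ⊃ β) ⊃ α = 1 ⊃ 3/4 = 3/4
α ⊃ β = 3/4 ⊃ 3/4 = 1
¬(α ⊃ β) = ¬1 = 0
((α ⊃ β) ⊃ α) ⊃ ¬(α ⊃ β) = 3/4 ⊃ 0 = 1/4
((¬β ≡ β) ⊃ (β ⊃ β)) ≡ (((α ⊃ β) ⊃ α) ⊃ ¬(α ⊃ β)) = 1 ≡ 1/4 = 1/4
¬((β ≡ α) ≡ α) ≡ (((¬β ≡ β) ⊃ (β ⊃ β)) ≡ (((α ⊃ β) ⊃ α) ⊃ ¬(α ⊃ β))) = 1/4 ≡ 1/4 = 1
¬(¬((β ≡ α) ≡ α) ≡ (((¬β ≡ β) ⊃ (β ⊃ β)) ≡ (((α ⊃ β) ⊃ α) ⊃ ¬(α ⊃ β)))) = ¬1 = 0
β ⊃ β = 3/4 ⊃ 3/4 = 1
(β ⊃ β) ⊃ β = 1 ⊃ 3/4 = 3/4
α ≡ β = 3/4 ≡ 3/4 = 1
((β ⊃ β) ⊃ β) ≡ (α ≡ β) = 3/4 ≡ 1 = 3/4
β ⊃ α = 3/4 ⊃ 3/4 = 1
β ≡ α = 3/4 ≡ 3/4 = 1
(β ⊃ α) ≡ (β ≡ α) = 1 ≡ 1 = 1
β ≡ α = 3/4 ≡ 3/4 = 1
¬β = ¬3/4 = 1/4
(β ≡ α) ⊃ ¬β = 1 ⊃ 1/4 = 1/4
((β ⊃ α) ≡ (β ≡ α)) ≡ ((β ≡ α) ⊃ ¬β) = 1 ≡ 1/4 = 1/4
β ≡ α = 3/4 ≡ 3/4 = 1
¬(β ≡ α) = ¬1 = 0
(((β ⊃ α) ≡ (β ≡ α)) ≡ ((β ≡ α) ⊃ ¬β)) ⊃ ¬(β ≡ α) = 1/4 ⊃ 0 = 3/4
(((β ⊃ β) ⊃ β) ≡ (α ≡ β)) ⊃ ((((β ⊃ α) ≡ (β ≡ α)) ≡ ((β ≡ α) ⊃ ¬β)) ⊃ ¬(β ≡ α)) = 3/4 ⊃ 3/4 = 1
β ≡ α = 3/4 ≡ 3/4 = 1
(β ≡ α) ⊃ β = 1 ⊃ 3/4 = 3/4
β ⊃ β = 3/4 ⊃ 3/4 = 1
((β ≡ α) ⊃ β) ≡ (β ⊃ β) = 3/4 ≡ 1 = 3/4
α ⊃ β = 3/4 ⊃ 3/4 = 1
α ≡ α = 3/4 ≡ 3/4 = 1
(α ≡ α) ⊃ α = 1 ⊃ 3/4 = 3/4
(α ⊃ β) ≡ ((α ≡ α) ⊃ α) = 1 ≡ 3/4 = 3/4
(((β ≡ α) ⊃ β) ≡ (β ⊃ β)) ≡ ((α ⊃ β) ≡ ((α ≡ α) ⊃ α)) = 3/4 ≡ 3/4 = 1
α ≡ α = 3/4 ≡ 3/4 = 1
α ≡ (α ≡ α) = 3/4 ≡ 1 = 3/4
¬(α ≡ (α ≡ α)) = ¬3/4 = 1/4
((((β ≡ α) ⊃ β) ≡ (β ⊃ β)) ≡ ((α ⊃ β) ≡ ((α ≡ α) ⊃ α))) ⊃ ¬(α ≡ (α ≡ α)) = 1 ⊃ 1/4 = 1/4
((((β ⊃ β) ⊃ β) ≡ (α ≡ β)) ⊃ ((((β ⊃ α) ≡ (β ≡ α)) ≡ ((β ≡ α) ⊃ ¬β)) ⊃ ¬(β ≡ α))) ⊃ (((((β ≡ α) ⊃ β) ≡ (β ⊃ β)) ≡ ((α ⊃ β) ≡ ((α ≡ α) ⊃ α))) ⊃ ¬(α ≡ (α ≡ α))) = 1 ⊃ 1/4 = 1/4
¬(¬((β ≡ α) ≡ α) ≡ (((¬β ≡ β) ⊃ (β ⊃ β)) ≡ (((α ⊃ β) ⊃ α) ⊃ ¬(α ⊃ β)))) ≡ (((((β ⊃ β) ⊃ β) ≡ (α ≡ β)) ⊃ ((((β ⊃ α) ≡ (β ≡ α)) ≡ ((β ≡ α) ⊃ ¬β)) ⊃ ¬(β ≡ α))) ⊃ (((((β ≡ α) ⊃ β) ≡ (β ⊃ β)) ≡ ((α ⊃ β) ≡ ((α ≡ α) ⊃ α))) ⊃ ¬(α ≡ (α ≡ α)))) = 0 ≡ 1/4 = 3/4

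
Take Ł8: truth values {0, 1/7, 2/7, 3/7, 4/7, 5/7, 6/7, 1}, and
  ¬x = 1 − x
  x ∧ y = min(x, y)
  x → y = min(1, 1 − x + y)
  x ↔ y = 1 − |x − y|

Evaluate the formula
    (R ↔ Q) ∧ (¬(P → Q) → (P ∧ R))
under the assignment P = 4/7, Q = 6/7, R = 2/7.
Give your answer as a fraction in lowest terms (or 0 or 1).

R ↔ Q = 2/7 ↔ 6/7 = 3/7
P → Q = 4/7 → 6/7 = 1
¬(P → Q) = ¬1 = 0
P ∧ R = 4/7 ∧ 2/7 = 2/7
¬(P → Q) → (P ∧ R) = 0 → 2/7 = 1
(R ↔ Q) ∧ (¬(P → Q) → (P ∧ R)) = 3/7 ∧ 1 = 3/7

3/7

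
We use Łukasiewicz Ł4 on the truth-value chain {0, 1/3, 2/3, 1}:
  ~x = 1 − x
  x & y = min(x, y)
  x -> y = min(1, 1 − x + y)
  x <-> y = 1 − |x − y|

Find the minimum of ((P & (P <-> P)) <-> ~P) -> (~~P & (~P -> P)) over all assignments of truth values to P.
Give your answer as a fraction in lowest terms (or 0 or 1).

2/3

Take P = 1/3:
P <-> P = 1/3 <-> 1/3 = 1
P & (P <-> P) = 1/3 & 1 = 1/3
~P = ~1/3 = 2/3
(P & (P <-> P)) <-> ~P = 1/3 <-> 2/3 = 2/3
~P = ~1/3 = 2/3
~~P = ~2/3 = 1/3
~P = ~1/3 = 2/3
~P -> P = 2/3 -> 1/3 = 2/3
~~P & (~P -> P) = 1/3 & 2/3 = 1/3
((P & (P <-> P)) <-> ~P) -> (~~P & (~P -> P)) = 2/3 -> 1/3 = 2/3
No assignment yields a value below 2/3, so this is the minimum.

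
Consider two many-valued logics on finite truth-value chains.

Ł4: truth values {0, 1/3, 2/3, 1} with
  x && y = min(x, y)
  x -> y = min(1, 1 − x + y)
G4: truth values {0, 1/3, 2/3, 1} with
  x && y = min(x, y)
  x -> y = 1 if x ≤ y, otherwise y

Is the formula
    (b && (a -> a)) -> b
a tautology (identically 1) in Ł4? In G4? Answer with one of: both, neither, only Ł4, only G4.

In Ł4: every assignment gives 1 — tautology.
In G4: every assignment gives 1 — tautology.

both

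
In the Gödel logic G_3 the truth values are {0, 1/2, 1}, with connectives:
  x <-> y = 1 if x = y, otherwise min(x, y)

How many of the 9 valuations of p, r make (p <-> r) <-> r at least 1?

4

p = 0, r = 0 ↦ 0  <
p = 0, r = 1/2 ↦ 0  <
p = 0, r = 1 ↦ 0  <
p = 1/2, r = 0 ↦ 1  ≥
p = 1/2, r = 1/2 ↦ 1/2  <
p = 1/2, r = 1 ↦ 1/2  <
p = 1, r = 0 ↦ 1  ≥
p = 1, r = 1/2 ↦ 1  ≥
p = 1, r = 1 ↦ 1  ≥
So 4 of the 9 assignments meet the threshold.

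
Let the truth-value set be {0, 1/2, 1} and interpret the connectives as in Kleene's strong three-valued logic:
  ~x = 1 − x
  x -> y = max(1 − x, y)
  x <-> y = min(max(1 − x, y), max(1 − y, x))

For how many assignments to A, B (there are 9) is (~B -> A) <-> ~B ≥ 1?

1

A = 0, B = 0 ↦ 0  <
A = 0, B = 1/2 ↦ 1/2  <
A = 0, B = 1 ↦ 0  <
A = 1/2, B = 0 ↦ 1/2  <
A = 1/2, B = 1/2 ↦ 1/2  <
A = 1/2, B = 1 ↦ 0  <
A = 1, B = 0 ↦ 1  ≥
A = 1, B = 1/2 ↦ 1/2  <
A = 1, B = 1 ↦ 0  <
So 1 of the 9 assignments meets the threshold.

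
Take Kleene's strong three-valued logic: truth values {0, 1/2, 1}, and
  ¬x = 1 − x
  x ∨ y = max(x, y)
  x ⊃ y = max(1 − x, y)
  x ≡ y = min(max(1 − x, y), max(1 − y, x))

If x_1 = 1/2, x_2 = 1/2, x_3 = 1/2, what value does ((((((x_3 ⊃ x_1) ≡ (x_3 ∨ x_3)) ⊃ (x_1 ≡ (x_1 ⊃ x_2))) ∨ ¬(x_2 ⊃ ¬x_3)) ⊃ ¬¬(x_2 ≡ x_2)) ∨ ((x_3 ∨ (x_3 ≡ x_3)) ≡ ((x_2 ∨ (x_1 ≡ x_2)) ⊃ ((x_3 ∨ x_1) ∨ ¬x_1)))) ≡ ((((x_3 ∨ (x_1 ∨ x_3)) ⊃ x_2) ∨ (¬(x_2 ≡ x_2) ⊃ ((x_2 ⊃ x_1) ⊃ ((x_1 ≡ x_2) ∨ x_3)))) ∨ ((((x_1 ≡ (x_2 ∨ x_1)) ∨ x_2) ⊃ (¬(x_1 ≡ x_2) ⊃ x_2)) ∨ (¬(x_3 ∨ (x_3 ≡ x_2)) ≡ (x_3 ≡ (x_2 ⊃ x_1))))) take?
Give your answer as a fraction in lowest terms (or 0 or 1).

x_3 ⊃ x_1 = 1/2 ⊃ 1/2 = 1/2
x_3 ∨ x_3 = 1/2 ∨ 1/2 = 1/2
(x_3 ⊃ x_1) ≡ (x_3 ∨ x_3) = 1/2 ≡ 1/2 = 1/2
x_1 ⊃ x_2 = 1/2 ⊃ 1/2 = 1/2
x_1 ≡ (x_1 ⊃ x_2) = 1/2 ≡ 1/2 = 1/2
((x_3 ⊃ x_1) ≡ (x_3 ∨ x_3)) ⊃ (x_1 ≡ (x_1 ⊃ x_2)) = 1/2 ⊃ 1/2 = 1/2
¬x_3 = ¬1/2 = 1/2
x_2 ⊃ ¬x_3 = 1/2 ⊃ 1/2 = 1/2
¬(x_2 ⊃ ¬x_3) = ¬1/2 = 1/2
(((x_3 ⊃ x_1) ≡ (x_3 ∨ x_3)) ⊃ (x_1 ≡ (x_1 ⊃ x_2))) ∨ ¬(x_2 ⊃ ¬x_3) = 1/2 ∨ 1/2 = 1/2
x_2 ≡ x_2 = 1/2 ≡ 1/2 = 1/2
¬(x_2 ≡ x_2) = ¬1/2 = 1/2
¬¬(x_2 ≡ x_2) = ¬1/2 = 1/2
((((x_3 ⊃ x_1) ≡ (x_3 ∨ x_3)) ⊃ (x_1 ≡ (x_1 ⊃ x_2))) ∨ ¬(x_2 ⊃ ¬x_3)) ⊃ ¬¬(x_2 ≡ x_2) = 1/2 ⊃ 1/2 = 1/2
x_3 ≡ x_3 = 1/2 ≡ 1/2 = 1/2
x_3 ∨ (x_3 ≡ x_3) = 1/2 ∨ 1/2 = 1/2
x_1 ≡ x_2 = 1/2 ≡ 1/2 = 1/2
x_2 ∨ (x_1 ≡ x_2) = 1/2 ∨ 1/2 = 1/2
x_3 ∨ x_1 = 1/2 ∨ 1/2 = 1/2
¬x_1 = ¬1/2 = 1/2
(x_3 ∨ x_1) ∨ ¬x_1 = 1/2 ∨ 1/2 = 1/2
(x_2 ∨ (x_1 ≡ x_2)) ⊃ ((x_3 ∨ x_1) ∨ ¬x_1) = 1/2 ⊃ 1/2 = 1/2
(x_3 ∨ (x_3 ≡ x_3)) ≡ ((x_2 ∨ (x_1 ≡ x_2)) ⊃ ((x_3 ∨ x_1) ∨ ¬x_1)) = 1/2 ≡ 1/2 = 1/2
(((((x_3 ⊃ x_1) ≡ (x_3 ∨ x_3)) ⊃ (x_1 ≡ (x_1 ⊃ x_2))) ∨ ¬(x_2 ⊃ ¬x_3)) ⊃ ¬¬(x_2 ≡ x_2)) ∨ ((x_3 ∨ (x_3 ≡ x_3)) ≡ ((x_2 ∨ (x_1 ≡ x_2)) ⊃ ((x_3 ∨ x_1) ∨ ¬x_1))) = 1/2 ∨ 1/2 = 1/2
x_1 ∨ x_3 = 1/2 ∨ 1/2 = 1/2
x_3 ∨ (x_1 ∨ x_3) = 1/2 ∨ 1/2 = 1/2
(x_3 ∨ (x_1 ∨ x_3)) ⊃ x_2 = 1/2 ⊃ 1/2 = 1/2
x_2 ≡ x_2 = 1/2 ≡ 1/2 = 1/2
¬(x_2 ≡ x_2) = ¬1/2 = 1/2
x_2 ⊃ x_1 = 1/2 ⊃ 1/2 = 1/2
x_1 ≡ x_2 = 1/2 ≡ 1/2 = 1/2
(x_1 ≡ x_2) ∨ x_3 = 1/2 ∨ 1/2 = 1/2
(x_2 ⊃ x_1) ⊃ ((x_1 ≡ x_2) ∨ x_3) = 1/2 ⊃ 1/2 = 1/2
¬(x_2 ≡ x_2) ⊃ ((x_2 ⊃ x_1) ⊃ ((x_1 ≡ x_2) ∨ x_3)) = 1/2 ⊃ 1/2 = 1/2
((x_3 ∨ (x_1 ∨ x_3)) ⊃ x_2) ∨ (¬(x_2 ≡ x_2) ⊃ ((x_2 ⊃ x_1) ⊃ ((x_1 ≡ x_2) ∨ x_3))) = 1/2 ∨ 1/2 = 1/2
x_2 ∨ x_1 = 1/2 ∨ 1/2 = 1/2
x_1 ≡ (x_2 ∨ x_1) = 1/2 ≡ 1/2 = 1/2
(x_1 ≡ (x_2 ∨ x_1)) ∨ x_2 = 1/2 ∨ 1/2 = 1/2
x_1 ≡ x_2 = 1/2 ≡ 1/2 = 1/2
¬(x_1 ≡ x_2) = ¬1/2 = 1/2
¬(x_1 ≡ x_2) ⊃ x_2 = 1/2 ⊃ 1/2 = 1/2
((x_1 ≡ (x_2 ∨ x_1)) ∨ x_2) ⊃ (¬(x_1 ≡ x_2) ⊃ x_2) = 1/2 ⊃ 1/2 = 1/2
x_3 ≡ x_2 = 1/2 ≡ 1/2 = 1/2
x_3 ∨ (x_3 ≡ x_2) = 1/2 ∨ 1/2 = 1/2
¬(x_3 ∨ (x_3 ≡ x_2)) = ¬1/2 = 1/2
x_2 ⊃ x_1 = 1/2 ⊃ 1/2 = 1/2
x_3 ≡ (x_2 ⊃ x_1) = 1/2 ≡ 1/2 = 1/2
¬(x_3 ∨ (x_3 ≡ x_2)) ≡ (x_3 ≡ (x_2 ⊃ x_1)) = 1/2 ≡ 1/2 = 1/2
(((x_1 ≡ (x_2 ∨ x_1)) ∨ x_2) ⊃ (¬(x_1 ≡ x_2) ⊃ x_2)) ∨ (¬(x_3 ∨ (x_3 ≡ x_2)) ≡ (x_3 ≡ (x_2 ⊃ x_1))) = 1/2 ∨ 1/2 = 1/2
(((x_3 ∨ (x_1 ∨ x_3)) ⊃ x_2) ∨ (¬(x_2 ≡ x_2) ⊃ ((x_2 ⊃ x_1) ⊃ ((x_1 ≡ x_2) ∨ x_3)))) ∨ ((((x_1 ≡ (x_2 ∨ x_1)) ∨ x_2) ⊃ (¬(x_1 ≡ x_2) ⊃ x_2)) ∨ (¬(x_3 ∨ (x_3 ≡ x_2)) ≡ (x_3 ≡ (x_2 ⊃ x_1)))) = 1/2 ∨ 1/2 = 1/2
((((((x_3 ⊃ x_1) ≡ (x_3 ∨ x_3)) ⊃ (x_1 ≡ (x_1 ⊃ x_2))) ∨ ¬(x_2 ⊃ ¬x_3)) ⊃ ¬¬(x_2 ≡ x_2)) ∨ ((x_3 ∨ (x_3 ≡ x_3)) ≡ ((x_2 ∨ (x_1 ≡ x_2)) ⊃ ((x_3 ∨ x_1) ∨ ¬x_1)))) ≡ ((((x_3 ∨ (x_1 ∨ x_3)) ⊃ x_2) ∨ (¬(x_2 ≡ x_2) ⊃ ((x_2 ⊃ x_1) ⊃ ((x_1 ≡ x_2) ∨ x_3)))) ∨ ((((x_1 ≡ (x_2 ∨ x_1)) ∨ x_2) ⊃ (¬(x_1 ≡ x_2) ⊃ x_2)) ∨ (¬(x_3 ∨ (x_3 ≡ x_2)) ≡ (x_3 ≡ (x_2 ⊃ x_1))))) = 1/2 ≡ 1/2 = 1/2

1/2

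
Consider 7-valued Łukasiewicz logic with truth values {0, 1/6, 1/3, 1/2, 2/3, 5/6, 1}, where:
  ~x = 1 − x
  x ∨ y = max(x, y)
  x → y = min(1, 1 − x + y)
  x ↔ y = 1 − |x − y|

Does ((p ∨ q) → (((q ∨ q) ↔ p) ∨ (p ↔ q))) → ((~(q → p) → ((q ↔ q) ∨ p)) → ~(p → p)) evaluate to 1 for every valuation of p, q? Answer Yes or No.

No

Counterexample: take p = 0, q = 0.
p ∨ q = 0 ∨ 0 = 0
q ∨ q = 0 ∨ 0 = 0
(q ∨ q) ↔ p = 0 ↔ 0 = 1
p ↔ q = 0 ↔ 0 = 1
((q ∨ q) ↔ p) ∨ (p ↔ q) = 1 ∨ 1 = 1
(p ∨ q) → (((q ∨ q) ↔ p) ∨ (p ↔ q)) = 0 → 1 = 1
q → p = 0 → 0 = 1
~(q → p) = ~1 = 0
q ↔ q = 0 ↔ 0 = 1
(q ↔ q) ∨ p = 1 ∨ 0 = 1
~(q → p) → ((q ↔ q) ∨ p) = 0 → 1 = 1
p → p = 0 → 0 = 1
~(p → p) = ~1 = 0
(~(q → p) → ((q ↔ q) ∨ p)) → ~(p → p) = 1 → 0 = 0
((p ∨ q) → (((q ∨ q) ↔ p) ∨ (p ↔ q))) → ((~(q → p) → ((q ↔ q) ∨ p)) → ~(p → p)) = 1 → 0 = 0
This gives 0 ≠ 1.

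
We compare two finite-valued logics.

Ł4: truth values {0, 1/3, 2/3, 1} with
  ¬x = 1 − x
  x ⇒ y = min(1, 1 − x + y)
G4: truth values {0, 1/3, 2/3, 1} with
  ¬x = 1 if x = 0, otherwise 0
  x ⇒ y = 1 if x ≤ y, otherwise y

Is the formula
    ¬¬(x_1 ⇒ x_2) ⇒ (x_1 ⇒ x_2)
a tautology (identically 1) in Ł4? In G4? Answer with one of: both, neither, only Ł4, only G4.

only Ł4

In Ł4: every assignment gives 1 — tautology.
In G4: at x_1 = 2/3, x_2 = 1/3 the value is 1/3 — not a tautology.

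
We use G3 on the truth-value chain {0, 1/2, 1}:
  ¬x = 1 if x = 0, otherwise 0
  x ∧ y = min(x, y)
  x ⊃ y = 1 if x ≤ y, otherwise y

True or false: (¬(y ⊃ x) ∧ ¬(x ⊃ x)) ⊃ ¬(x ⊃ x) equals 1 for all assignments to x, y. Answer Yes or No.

Yes

x = 0, y = 0 ↦ 1
x = 0, y = 1/2 ↦ 1
x = 0, y = 1 ↦ 1
x = 1/2, y = 0 ↦ 1
x = 1/2, y = 1/2 ↦ 1
x = 1/2, y = 1 ↦ 1
x = 1, y = 0 ↦ 1
x = 1, y = 1/2 ↦ 1
x = 1, y = 1 ↦ 1
Every assignment gives a value ≥ 1.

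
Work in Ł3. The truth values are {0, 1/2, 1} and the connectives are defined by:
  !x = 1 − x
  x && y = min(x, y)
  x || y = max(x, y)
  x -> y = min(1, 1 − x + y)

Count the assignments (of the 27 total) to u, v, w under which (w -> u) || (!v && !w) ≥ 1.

value 1: 18 assignments (counts)
value 1/2: 6 assignments
value 0: 3 assignments
So 18 of the 27 assignments meet the threshold.

18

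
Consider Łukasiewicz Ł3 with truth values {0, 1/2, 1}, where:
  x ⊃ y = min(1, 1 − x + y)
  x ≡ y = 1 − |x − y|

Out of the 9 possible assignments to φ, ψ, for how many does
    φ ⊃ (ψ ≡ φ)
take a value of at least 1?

φ = 0, ψ = 0 ↦ 1  ≥
φ = 0, ψ = 1/2 ↦ 1  ≥
φ = 0, ψ = 1 ↦ 1  ≥
φ = 1/2, ψ = 0 ↦ 1  ≥
φ = 1/2, ψ = 1/2 ↦ 1  ≥
φ = 1/2, ψ = 1 ↦ 1  ≥
φ = 1, ψ = 0 ↦ 0  <
φ = 1, ψ = 1/2 ↦ 1/2  <
φ = 1, ψ = 1 ↦ 1  ≥
So 7 of the 9 assignments meet the threshold.

7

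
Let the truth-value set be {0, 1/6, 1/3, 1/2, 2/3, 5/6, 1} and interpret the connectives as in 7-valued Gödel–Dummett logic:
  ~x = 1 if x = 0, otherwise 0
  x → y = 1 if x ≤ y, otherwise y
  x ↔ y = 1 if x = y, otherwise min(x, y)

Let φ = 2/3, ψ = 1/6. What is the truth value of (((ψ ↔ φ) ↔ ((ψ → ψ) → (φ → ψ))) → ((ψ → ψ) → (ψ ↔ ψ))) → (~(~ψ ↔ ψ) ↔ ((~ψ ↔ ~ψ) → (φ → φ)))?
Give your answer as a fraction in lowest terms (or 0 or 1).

ψ ↔ φ = 1/6 ↔ 2/3 = 1/6
ψ → ψ = 1/6 → 1/6 = 1
φ → ψ = 2/3 → 1/6 = 1/6
(ψ → ψ) → (φ → ψ) = 1 → 1/6 = 1/6
(ψ ↔ φ) ↔ ((ψ → ψ) → (φ → ψ)) = 1/6 ↔ 1/6 = 1
ψ → ψ = 1/6 → 1/6 = 1
ψ ↔ ψ = 1/6 ↔ 1/6 = 1
(ψ → ψ) → (ψ ↔ ψ) = 1 → 1 = 1
((ψ ↔ φ) ↔ ((ψ → ψ) → (φ → ψ))) → ((ψ → ψ) → (ψ ↔ ψ)) = 1 → 1 = 1
~ψ = ~1/6 = 0
~ψ ↔ ψ = 0 ↔ 1/6 = 0
~(~ψ ↔ ψ) = ~0 = 1
~ψ = ~1/6 = 0
~ψ = ~1/6 = 0
~ψ ↔ ~ψ = 0 ↔ 0 = 1
φ → φ = 2/3 → 2/3 = 1
(~ψ ↔ ~ψ) → (φ → φ) = 1 → 1 = 1
~(~ψ ↔ ψ) ↔ ((~ψ ↔ ~ψ) → (φ → φ)) = 1 ↔ 1 = 1
(((ψ ↔ φ) ↔ ((ψ → ψ) → (φ → ψ))) → ((ψ → ψ) → (ψ ↔ ψ))) → (~(~ψ ↔ ψ) ↔ ((~ψ ↔ ~ψ) → (φ → φ))) = 1 → 1 = 1

1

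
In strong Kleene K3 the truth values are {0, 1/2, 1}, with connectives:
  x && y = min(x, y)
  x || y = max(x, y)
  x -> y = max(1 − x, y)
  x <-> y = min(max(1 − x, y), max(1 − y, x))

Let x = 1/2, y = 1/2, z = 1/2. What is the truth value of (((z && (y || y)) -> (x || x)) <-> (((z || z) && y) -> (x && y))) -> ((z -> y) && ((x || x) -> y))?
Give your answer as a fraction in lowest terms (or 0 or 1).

1/2

y || y = 1/2 || 1/2 = 1/2
z && (y || y) = 1/2 && 1/2 = 1/2
x || x = 1/2 || 1/2 = 1/2
(z && (y || y)) -> (x || x) = 1/2 -> 1/2 = 1/2
z || z = 1/2 || 1/2 = 1/2
(z || z) && y = 1/2 && 1/2 = 1/2
x && y = 1/2 && 1/2 = 1/2
((z || z) && y) -> (x && y) = 1/2 -> 1/2 = 1/2
((z && (y || y)) -> (x || x)) <-> (((z || z) && y) -> (x && y)) = 1/2 <-> 1/2 = 1/2
z -> y = 1/2 -> 1/2 = 1/2
x || x = 1/2 || 1/2 = 1/2
(x || x) -> y = 1/2 -> 1/2 = 1/2
(z -> y) && ((x || x) -> y) = 1/2 && 1/2 = 1/2
(((z && (y || y)) -> (x || x)) <-> (((z || z) && y) -> (x && y))) -> ((z -> y) && ((x || x) -> y)) = 1/2 -> 1/2 = 1/2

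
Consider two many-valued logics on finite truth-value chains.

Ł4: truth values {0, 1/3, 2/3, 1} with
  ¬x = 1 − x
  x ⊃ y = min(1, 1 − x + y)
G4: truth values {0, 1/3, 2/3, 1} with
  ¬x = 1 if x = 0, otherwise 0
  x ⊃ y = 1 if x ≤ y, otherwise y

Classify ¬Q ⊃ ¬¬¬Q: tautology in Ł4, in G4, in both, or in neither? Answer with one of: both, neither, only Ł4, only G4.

both

In Ł4: every assignment gives 1 — tautology.
In G4: every assignment gives 1 — tautology.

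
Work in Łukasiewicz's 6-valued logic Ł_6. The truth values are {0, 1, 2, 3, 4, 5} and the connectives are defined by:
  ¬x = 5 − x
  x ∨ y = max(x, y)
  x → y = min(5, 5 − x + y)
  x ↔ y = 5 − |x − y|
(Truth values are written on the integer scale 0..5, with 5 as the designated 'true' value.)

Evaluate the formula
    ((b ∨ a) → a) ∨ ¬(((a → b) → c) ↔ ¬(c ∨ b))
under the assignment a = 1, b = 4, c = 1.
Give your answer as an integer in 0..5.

2

b ∨ a = 4 ∨ 1 = 4
(b ∨ a) → a = 4 → 1 = 2
a → b = 1 → 4 = 5
(a → b) → c = 5 → 1 = 1
c ∨ b = 1 ∨ 4 = 4
¬(c ∨ b) = ¬4 = 1
((a → b) → c) ↔ ¬(c ∨ b) = 1 ↔ 1 = 5
¬(((a → b) → c) ↔ ¬(c ∨ b)) = ¬5 = 0
((b ∨ a) → a) ∨ ¬(((a → b) → c) ↔ ¬(c ∨ b)) = 2 ∨ 0 = 2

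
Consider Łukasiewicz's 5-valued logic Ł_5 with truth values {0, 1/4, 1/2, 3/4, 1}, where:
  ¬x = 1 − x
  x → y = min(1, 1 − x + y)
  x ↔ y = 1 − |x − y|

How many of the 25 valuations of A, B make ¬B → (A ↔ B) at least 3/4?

value 1: 19 assignments (counts)
value 3/4: 2 assignments (counts)
value 1/2: 2 assignments
value 1/4: 1 assignment
value 0: 1 assignment
So 21 of the 25 assignments meet the threshold.

21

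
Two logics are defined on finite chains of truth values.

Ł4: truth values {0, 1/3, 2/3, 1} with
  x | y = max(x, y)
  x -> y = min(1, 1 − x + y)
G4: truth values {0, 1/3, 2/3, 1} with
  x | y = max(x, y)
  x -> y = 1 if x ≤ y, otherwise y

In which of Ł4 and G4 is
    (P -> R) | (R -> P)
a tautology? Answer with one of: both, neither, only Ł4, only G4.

In Ł4: every assignment gives 1 — tautology.
In G4: every assignment gives 1 — tautology.

both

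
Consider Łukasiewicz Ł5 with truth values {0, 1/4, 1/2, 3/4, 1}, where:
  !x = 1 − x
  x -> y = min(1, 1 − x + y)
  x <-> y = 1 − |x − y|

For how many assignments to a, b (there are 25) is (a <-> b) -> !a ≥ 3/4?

value 1: 13 assignments (counts)
value 3/4: 5 assignments (counts)
value 1/2: 4 assignments
value 1/4: 2 assignments
value 0: 1 assignment
So 18 of the 25 assignments meet the threshold.

18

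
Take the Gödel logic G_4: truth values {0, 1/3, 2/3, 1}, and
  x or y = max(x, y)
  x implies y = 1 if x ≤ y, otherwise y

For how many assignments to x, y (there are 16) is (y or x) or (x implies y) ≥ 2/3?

15

x = 0, y = 0 ↦ 1  ≥
x = 0, y = 1/3 ↦ 1  ≥
x = 0, y = 2/3 ↦ 1  ≥
x = 0, y = 1 ↦ 1  ≥
x = 1/3, y = 0 ↦ 1/3  <
x = 1/3, y = 1/3 ↦ 1  ≥
x = 1/3, y = 2/3 ↦ 1  ≥
x = 1/3, y = 1 ↦ 1  ≥
x = 2/3, y = 0 ↦ 2/3  ≥
x = 2/3, y = 1/3 ↦ 2/3  ≥
x = 2/3, y = 2/3 ↦ 1  ≥
x = 2/3, y = 1 ↦ 1  ≥
x = 1, y = 0 ↦ 1  ≥
x = 1, y = 1/3 ↦ 1  ≥
x = 1, y = 2/3 ↦ 1  ≥
x = 1, y = 1 ↦ 1  ≥
So 15 of the 16 assignments meet the threshold.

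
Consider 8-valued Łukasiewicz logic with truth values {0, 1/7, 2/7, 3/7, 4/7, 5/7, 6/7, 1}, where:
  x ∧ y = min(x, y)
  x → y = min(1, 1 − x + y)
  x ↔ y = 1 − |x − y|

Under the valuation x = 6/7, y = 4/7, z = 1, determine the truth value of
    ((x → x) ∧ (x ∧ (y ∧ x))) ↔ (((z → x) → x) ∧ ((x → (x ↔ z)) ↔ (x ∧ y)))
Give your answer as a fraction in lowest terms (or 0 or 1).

x → x = 6/7 → 6/7 = 1
y ∧ x = 4/7 ∧ 6/7 = 4/7
x ∧ (y ∧ x) = 6/7 ∧ 4/7 = 4/7
(x → x) ∧ (x ∧ (y ∧ x)) = 1 ∧ 4/7 = 4/7
z → x = 1 → 6/7 = 6/7
(z → x) → x = 6/7 → 6/7 = 1
x ↔ z = 6/7 ↔ 1 = 6/7
x → (x ↔ z) = 6/7 → 6/7 = 1
x ∧ y = 6/7 ∧ 4/7 = 4/7
(x → (x ↔ z)) ↔ (x ∧ y) = 1 ↔ 4/7 = 4/7
((z → x) → x) ∧ ((x → (x ↔ z)) ↔ (x ∧ y)) = 1 ∧ 4/7 = 4/7
((x → x) ∧ (x ∧ (y ∧ x))) ↔ (((z → x) → x) ∧ ((x → (x ↔ z)) ↔ (x ∧ y))) = 4/7 ↔ 4/7 = 1

1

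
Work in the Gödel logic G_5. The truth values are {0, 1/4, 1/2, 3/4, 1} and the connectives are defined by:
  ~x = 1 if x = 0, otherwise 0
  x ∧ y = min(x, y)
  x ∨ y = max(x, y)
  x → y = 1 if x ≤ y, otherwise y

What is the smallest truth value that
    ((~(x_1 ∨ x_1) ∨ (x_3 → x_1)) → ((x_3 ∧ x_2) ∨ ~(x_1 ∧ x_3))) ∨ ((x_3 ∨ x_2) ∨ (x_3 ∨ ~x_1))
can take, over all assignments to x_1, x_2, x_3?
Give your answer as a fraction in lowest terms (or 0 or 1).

Take x_1 = 1/4, x_2 = 0, x_3 = 1/4:
x_1 ∨ x_1 = 1/4 ∨ 1/4 = 1/4
~(x_1 ∨ x_1) = ~1/4 = 0
x_3 → x_1 = 1/4 → 1/4 = 1
~(x_1 ∨ x_1) ∨ (x_3 → x_1) = 0 ∨ 1 = 1
x_3 ∧ x_2 = 1/4 ∧ 0 = 0
x_1 ∧ x_3 = 1/4 ∧ 1/4 = 1/4
~(x_1 ∧ x_3) = ~1/4 = 0
(x_3 ∧ x_2) ∨ ~(x_1 ∧ x_3) = 0 ∨ 0 = 0
(~(x_1 ∨ x_1) ∨ (x_3 → x_1)) → ((x_3 ∧ x_2) ∨ ~(x_1 ∧ x_3)) = 1 → 0 = 0
x_3 ∨ x_2 = 1/4 ∨ 0 = 1/4
~x_1 = ~1/4 = 0
x_3 ∨ ~x_1 = 1/4 ∨ 0 = 1/4
(x_3 ∨ x_2) ∨ (x_3 ∨ ~x_1) = 1/4 ∨ 1/4 = 1/4
((~(x_1 ∨ x_1) ∨ (x_3 → x_1)) → ((x_3 ∧ x_2) ∨ ~(x_1 ∧ x_3))) ∨ ((x_3 ∨ x_2) ∨ (x_3 ∨ ~x_1)) = 0 ∨ 1/4 = 1/4
No assignment yields a value below 1/4, so this is the minimum.

1/4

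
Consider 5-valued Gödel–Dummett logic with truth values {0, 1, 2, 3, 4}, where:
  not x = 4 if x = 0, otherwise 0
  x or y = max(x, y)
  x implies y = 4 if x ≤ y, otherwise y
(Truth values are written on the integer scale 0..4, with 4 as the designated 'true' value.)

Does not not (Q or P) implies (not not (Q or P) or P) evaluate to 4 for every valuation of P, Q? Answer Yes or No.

Yes

At P = 3, Q = 4, for instance:
Q or P = 4 or 3 = 4
not (Q or P) = not 4 = 0
not not (Q or P) = not 0 = 4
not not (Q or P) or P = 4 or 3 = 4
not not (Q or P) implies (not not (Q or P) or P) = 4 implies 4 = 4
and checking the remaining 24 assignments likewise gives ≥ 4 in every case.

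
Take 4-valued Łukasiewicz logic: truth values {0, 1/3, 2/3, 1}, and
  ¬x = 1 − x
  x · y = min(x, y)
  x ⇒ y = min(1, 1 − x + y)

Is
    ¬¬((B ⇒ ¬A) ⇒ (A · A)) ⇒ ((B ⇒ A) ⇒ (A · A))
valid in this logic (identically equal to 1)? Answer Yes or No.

Counterexample: take A = 2/3, B = 2/3.
¬A = ¬2/3 = 1/3
B ⇒ ¬A = 2/3 ⇒ 1/3 = 2/3
A · A = 2/3 · 2/3 = 2/3
(B ⇒ ¬A) ⇒ (A · A) = 2/3 ⇒ 2/3 = 1
¬((B ⇒ ¬A) ⇒ (A · A)) = ¬1 = 0
¬¬((B ⇒ ¬A) ⇒ (A · A)) = ¬0 = 1
B ⇒ A = 2/3 ⇒ 2/3 = 1
A · A = 2/3 · 2/3 = 2/3
(B ⇒ A) ⇒ (A · A) = 1 ⇒ 2/3 = 2/3
¬¬((B ⇒ ¬A) ⇒ (A · A)) ⇒ ((B ⇒ A) ⇒ (A · A)) = 1 ⇒ 2/3 = 2/3
This gives 2/3 ≠ 1.

No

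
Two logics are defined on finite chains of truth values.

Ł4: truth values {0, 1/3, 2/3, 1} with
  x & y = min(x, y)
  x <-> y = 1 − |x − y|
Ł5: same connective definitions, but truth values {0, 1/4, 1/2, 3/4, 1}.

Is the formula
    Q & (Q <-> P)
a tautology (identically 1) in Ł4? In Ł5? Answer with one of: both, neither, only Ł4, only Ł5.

neither

In Ł4: at P = 0, Q = 0 the value is 0 — not a tautology.
In Ł5: at P = 0, Q = 0 the value is 0 — not a tautology.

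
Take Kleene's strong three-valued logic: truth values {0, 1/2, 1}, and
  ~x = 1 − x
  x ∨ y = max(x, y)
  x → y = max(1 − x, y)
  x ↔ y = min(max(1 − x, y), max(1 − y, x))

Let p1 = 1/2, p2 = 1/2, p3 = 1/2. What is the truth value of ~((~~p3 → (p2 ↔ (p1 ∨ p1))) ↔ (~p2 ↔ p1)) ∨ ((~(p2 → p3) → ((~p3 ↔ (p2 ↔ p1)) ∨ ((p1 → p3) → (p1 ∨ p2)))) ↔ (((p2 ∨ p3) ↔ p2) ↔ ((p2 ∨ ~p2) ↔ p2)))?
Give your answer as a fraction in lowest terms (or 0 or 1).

1/2

~p3 = ~1/2 = 1/2
~~p3 = ~1/2 = 1/2
p1 ∨ p1 = 1/2 ∨ 1/2 = 1/2
p2 ↔ (p1 ∨ p1) = 1/2 ↔ 1/2 = 1/2
~~p3 → (p2 ↔ (p1 ∨ p1)) = 1/2 → 1/2 = 1/2
~p2 = ~1/2 = 1/2
~p2 ↔ p1 = 1/2 ↔ 1/2 = 1/2
(~~p3 → (p2 ↔ (p1 ∨ p1))) ↔ (~p2 ↔ p1) = 1/2 ↔ 1/2 = 1/2
~((~~p3 → (p2 ↔ (p1 ∨ p1))) ↔ (~p2 ↔ p1)) = ~1/2 = 1/2
p2 → p3 = 1/2 → 1/2 = 1/2
~(p2 → p3) = ~1/2 = 1/2
~p3 = ~1/2 = 1/2
p2 ↔ p1 = 1/2 ↔ 1/2 = 1/2
~p3 ↔ (p2 ↔ p1) = 1/2 ↔ 1/2 = 1/2
p1 → p3 = 1/2 → 1/2 = 1/2
p1 ∨ p2 = 1/2 ∨ 1/2 = 1/2
(p1 → p3) → (p1 ∨ p2) = 1/2 → 1/2 = 1/2
(~p3 ↔ (p2 ↔ p1)) ∨ ((p1 → p3) → (p1 ∨ p2)) = 1/2 ∨ 1/2 = 1/2
~(p2 → p3) → ((~p3 ↔ (p2 ↔ p1)) ∨ ((p1 → p3) → (p1 ∨ p2))) = 1/2 → 1/2 = 1/2
p2 ∨ p3 = 1/2 ∨ 1/2 = 1/2
(p2 ∨ p3) ↔ p2 = 1/2 ↔ 1/2 = 1/2
~p2 = ~1/2 = 1/2
p2 ∨ ~p2 = 1/2 ∨ 1/2 = 1/2
(p2 ∨ ~p2) ↔ p2 = 1/2 ↔ 1/2 = 1/2
((p2 ∨ p3) ↔ p2) ↔ ((p2 ∨ ~p2) ↔ p2) = 1/2 ↔ 1/2 = 1/2
(~(p2 → p3) → ((~p3 ↔ (p2 ↔ p1)) ∨ ((p1 → p3) → (p1 ∨ p2)))) ↔ (((p2 ∨ p3) ↔ p2) ↔ ((p2 ∨ ~p2) ↔ p2)) = 1/2 ↔ 1/2 = 1/2
~((~~p3 → (p2 ↔ (p1 ∨ p1))) ↔ (~p2 ↔ p1)) ∨ ((~(p2 → p3) → ((~p3 ↔ (p2 ↔ p1)) ∨ ((p1 → p3) → (p1 ∨ p2)))) ↔ (((p2 ∨ p3) ↔ p2) ↔ ((p2 ∨ ~p2) ↔ p2))) = 1/2 ∨ 1/2 = 1/2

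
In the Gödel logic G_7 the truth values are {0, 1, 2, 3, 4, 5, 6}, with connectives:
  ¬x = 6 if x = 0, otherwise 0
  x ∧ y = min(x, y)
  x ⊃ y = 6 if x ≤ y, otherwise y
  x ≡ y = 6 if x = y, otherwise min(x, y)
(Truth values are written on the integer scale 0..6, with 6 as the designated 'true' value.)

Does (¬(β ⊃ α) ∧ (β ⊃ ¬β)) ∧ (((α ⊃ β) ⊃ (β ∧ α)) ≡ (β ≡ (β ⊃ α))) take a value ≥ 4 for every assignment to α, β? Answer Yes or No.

Counterexample: take α = 0, β = 0.
β ⊃ α = 0 ⊃ 0 = 6
¬(β ⊃ α) = ¬6 = 0
¬β = ¬0 = 6
β ⊃ ¬β = 0 ⊃ 6 = 6
¬(β ⊃ α) ∧ (β ⊃ ¬β) = 0 ∧ 6 = 0
α ⊃ β = 0 ⊃ 0 = 6
β ∧ α = 0 ∧ 0 = 0
(α ⊃ β) ⊃ (β ∧ α) = 6 ⊃ 0 = 0
β ⊃ α = 0 ⊃ 0 = 6
β ≡ (β ⊃ α) = 0 ≡ 6 = 0
((α ⊃ β) ⊃ (β ∧ α)) ≡ (β ≡ (β ⊃ α)) = 0 ≡ 0 = 6
(¬(β ⊃ α) ∧ (β ⊃ ¬β)) ∧ (((α ⊃ β) ⊃ (β ∧ α)) ≡ (β ≡ (β ⊃ α))) = 0 ∧ 6 = 0
This gives 0, which is below 4.

No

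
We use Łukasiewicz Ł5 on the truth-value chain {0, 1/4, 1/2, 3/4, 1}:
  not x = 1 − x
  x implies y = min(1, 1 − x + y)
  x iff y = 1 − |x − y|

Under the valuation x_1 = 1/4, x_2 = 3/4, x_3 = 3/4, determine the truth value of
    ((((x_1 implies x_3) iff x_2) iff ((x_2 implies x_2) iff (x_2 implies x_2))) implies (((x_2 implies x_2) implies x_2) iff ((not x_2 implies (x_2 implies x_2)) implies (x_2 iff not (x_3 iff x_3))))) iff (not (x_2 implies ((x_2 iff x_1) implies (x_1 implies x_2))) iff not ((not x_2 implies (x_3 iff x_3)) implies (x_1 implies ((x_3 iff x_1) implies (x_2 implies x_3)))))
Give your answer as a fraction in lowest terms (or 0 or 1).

x_1 implies x_3 = 1/4 implies 3/4 = 1
(x_1 implies x_3) iff x_2 = 1 iff 3/4 = 3/4
x_2 implies x_2 = 3/4 implies 3/4 = 1
x_2 implies x_2 = 3/4 implies 3/4 = 1
(x_2 implies x_2) iff (x_2 implies x_2) = 1 iff 1 = 1
((x_1 implies x_3) iff x_2) iff ((x_2 implies x_2) iff (x_2 implies x_2)) = 3/4 iff 1 = 3/4
x_2 implies x_2 = 3/4 implies 3/4 = 1
(x_2 implies x_2) implies x_2 = 1 implies 3/4 = 3/4
not x_2 = not 3/4 = 1/4
x_2 implies x_2 = 3/4 implies 3/4 = 1
not x_2 implies (x_2 implies x_2) = 1/4 implies 1 = 1
x_3 iff x_3 = 3/4 iff 3/4 = 1
not (x_3 iff x_3) = not 1 = 0
x_2 iff not (x_3 iff x_3) = 3/4 iff 0 = 1/4
(not x_2 implies (x_2 implies x_2)) implies (x_2 iff not (x_3 iff x_3)) = 1 implies 1/4 = 1/4
((x_2 implies x_2) implies x_2) iff ((not x_2 implies (x_2 implies x_2)) implies (x_2 iff not (x_3 iff x_3))) = 3/4 iff 1/4 = 1/2
(((x_1 implies x_3) iff x_2) iff ((x_2 implies x_2) iff (x_2 implies x_2))) implies (((x_2 implies x_2) implies x_2) iff ((not x_2 implies (x_2 implies x_2)) implies (x_2 iff not (x_3 iff x_3)))) = 3/4 implies 1/2 = 3/4
x_2 iff x_1 = 3/4 iff 1/4 = 1/2
x_1 implies x_2 = 1/4 implies 3/4 = 1
(x_2 iff x_1) implies (x_1 implies x_2) = 1/2 implies 1 = 1
x_2 implies ((x_2 iff x_1) implies (x_1 implies x_2)) = 3/4 implies 1 = 1
not (x_2 implies ((x_2 iff x_1) implies (x_1 implies x_2))) = not 1 = 0
not x_2 = not 3/4 = 1/4
x_3 iff x_3 = 3/4 iff 3/4 = 1
not x_2 implies (x_3 iff x_3) = 1/4 implies 1 = 1
x_3 iff x_1 = 3/4 iff 1/4 = 1/2
x_2 implies x_3 = 3/4 implies 3/4 = 1
(x_3 iff x_1) implies (x_2 implies x_3) = 1/2 implies 1 = 1
x_1 implies ((x_3 iff x_1) implies (x_2 implies x_3)) = 1/4 implies 1 = 1
(not x_2 implies (x_3 iff x_3)) implies (x_1 implies ((x_3 iff x_1) implies (x_2 implies x_3))) = 1 implies 1 = 1
not ((not x_2 implies (x_3 iff x_3)) implies (x_1 implies ((x_3 iff x_1) implies (x_2 implies x_3)))) = not 1 = 0
not (x_2 implies ((x_2 iff x_1) implies (x_1 implies x_2))) iff not ((not x_2 implies (x_3 iff x_3)) implies (x_1 implies ((x_3 iff x_1) implies (x_2 implies x_3)))) = 0 iff 0 = 1
((((x_1 implies x_3) iff x_2) iff ((x_2 implies x_2) iff (x_2 implies x_2))) implies (((x_2 implies x_2) implies x_2) iff ((not x_2 implies (x_2 implies x_2)) implies (x_2 iff not (x_3 iff x_3))))) iff (not (x_2 implies ((x_2 iff x_1) implies (x_1 implies x_2))) iff not ((not x_2 implies (x_3 iff x_3)) implies (x_1 implies ((x_3 iff x_1) implies (x_2 implies x_3))))) = 3/4 iff 1 = 3/4

3/4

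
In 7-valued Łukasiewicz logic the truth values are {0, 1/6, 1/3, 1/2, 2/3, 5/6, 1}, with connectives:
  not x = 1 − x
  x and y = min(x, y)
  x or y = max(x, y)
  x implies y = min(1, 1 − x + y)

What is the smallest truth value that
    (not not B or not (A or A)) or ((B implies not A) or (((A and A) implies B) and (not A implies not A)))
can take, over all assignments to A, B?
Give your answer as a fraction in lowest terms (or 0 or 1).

1/2

Take A = 1, B = 1/2:
not B = not 1/2 = 1/2
not not B = not 1/2 = 1/2
A or A = 1 or 1 = 1
not (A or A) = not 1 = 0
not not B or not (A or A) = 1/2 or 0 = 1/2
not A = not 1 = 0
B implies not A = 1/2 implies 0 = 1/2
A and A = 1 and 1 = 1
(A and A) implies B = 1 implies 1/2 = 1/2
not A = not 1 = 0
not A = not 1 = 0
not A implies not A = 0 implies 0 = 1
((A and A) implies B) and (not A implies not A) = 1/2 and 1 = 1/2
(B implies not A) or (((A and A) implies B) and (not A implies not A)) = 1/2 or 1/2 = 1/2
(not not B or not (A or A)) or ((B implies not A) or (((A and A) implies B) and (not A implies not A))) = 1/2 or 1/2 = 1/2
No assignment yields a value below 1/2, so this is the minimum.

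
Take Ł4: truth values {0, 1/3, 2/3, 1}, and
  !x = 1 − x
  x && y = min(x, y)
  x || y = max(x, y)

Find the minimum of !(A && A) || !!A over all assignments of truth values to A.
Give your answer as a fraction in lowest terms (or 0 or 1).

2/3

Take A = 1/3:
A && A = 1/3 && 1/3 = 1/3
!(A && A) = !1/3 = 2/3
!A = !1/3 = 2/3
!!A = !2/3 = 1/3
!(A && A) || !!A = 2/3 || 1/3 = 2/3
No assignment yields a value below 2/3, so this is the minimum.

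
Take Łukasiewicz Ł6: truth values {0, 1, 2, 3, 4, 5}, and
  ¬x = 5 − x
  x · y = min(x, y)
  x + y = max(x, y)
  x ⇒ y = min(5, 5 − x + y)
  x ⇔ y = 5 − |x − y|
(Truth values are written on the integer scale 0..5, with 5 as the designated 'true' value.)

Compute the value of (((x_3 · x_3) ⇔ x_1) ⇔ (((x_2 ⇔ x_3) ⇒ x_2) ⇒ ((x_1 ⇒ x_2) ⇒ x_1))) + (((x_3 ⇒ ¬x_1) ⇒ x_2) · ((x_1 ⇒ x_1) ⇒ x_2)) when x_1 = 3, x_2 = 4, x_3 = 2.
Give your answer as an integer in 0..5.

x_3 · x_3 = 2 · 2 = 2
(x_3 · x_3) ⇔ x_1 = 2 ⇔ 3 = 4
x_2 ⇔ x_3 = 4 ⇔ 2 = 3
(x_2 ⇔ x_3) ⇒ x_2 = 3 ⇒ 4 = 5
x_1 ⇒ x_2 = 3 ⇒ 4 = 5
(x_1 ⇒ x_2) ⇒ x_1 = 5 ⇒ 3 = 3
((x_2 ⇔ x_3) ⇒ x_2) ⇒ ((x_1 ⇒ x_2) ⇒ x_1) = 5 ⇒ 3 = 3
((x_3 · x_3) ⇔ x_1) ⇔ (((x_2 ⇔ x_3) ⇒ x_2) ⇒ ((x_1 ⇒ x_2) ⇒ x_1)) = 4 ⇔ 3 = 4
¬x_1 = ¬3 = 2
x_3 ⇒ ¬x_1 = 2 ⇒ 2 = 5
(x_3 ⇒ ¬x_1) ⇒ x_2 = 5 ⇒ 4 = 4
x_1 ⇒ x_1 = 3 ⇒ 3 = 5
(x_1 ⇒ x_1) ⇒ x_2 = 5 ⇒ 4 = 4
((x_3 ⇒ ¬x_1) ⇒ x_2) · ((x_1 ⇒ x_1) ⇒ x_2) = 4 · 4 = 4
(((x_3 · x_3) ⇔ x_1) ⇔ (((x_2 ⇔ x_3) ⇒ x_2) ⇒ ((x_1 ⇒ x_2) ⇒ x_1))) + (((x_3 ⇒ ¬x_1) ⇒ x_2) · ((x_1 ⇒ x_1) ⇒ x_2)) = 4 + 4 = 4

4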